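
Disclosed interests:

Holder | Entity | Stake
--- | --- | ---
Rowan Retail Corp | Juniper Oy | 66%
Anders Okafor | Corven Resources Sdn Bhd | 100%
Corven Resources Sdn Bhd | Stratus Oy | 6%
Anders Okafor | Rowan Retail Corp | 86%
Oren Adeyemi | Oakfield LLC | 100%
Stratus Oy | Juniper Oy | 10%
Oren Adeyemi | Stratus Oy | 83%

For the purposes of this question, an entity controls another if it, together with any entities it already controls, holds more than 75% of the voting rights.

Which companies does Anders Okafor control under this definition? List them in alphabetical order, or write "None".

Anders holds 86% of Rowan, so Anders controls Rowan.
Anders holds 100% of Corven, so Anders controls Corven.
No other company's threshold is met.

Corven Resources Sdn Bhd, Rowan Retail Corp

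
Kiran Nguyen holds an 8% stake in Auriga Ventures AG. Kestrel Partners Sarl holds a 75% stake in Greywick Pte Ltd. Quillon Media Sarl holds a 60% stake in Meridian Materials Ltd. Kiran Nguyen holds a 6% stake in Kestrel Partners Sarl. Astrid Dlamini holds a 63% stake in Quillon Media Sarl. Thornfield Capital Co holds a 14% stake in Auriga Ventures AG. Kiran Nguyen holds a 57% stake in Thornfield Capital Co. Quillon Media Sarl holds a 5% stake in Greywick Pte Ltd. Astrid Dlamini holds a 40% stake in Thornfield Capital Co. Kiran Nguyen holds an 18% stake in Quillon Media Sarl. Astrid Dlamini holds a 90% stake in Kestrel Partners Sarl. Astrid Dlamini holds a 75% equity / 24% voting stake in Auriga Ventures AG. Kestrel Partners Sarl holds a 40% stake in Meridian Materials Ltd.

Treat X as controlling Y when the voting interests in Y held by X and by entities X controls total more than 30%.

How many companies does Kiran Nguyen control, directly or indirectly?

1

Kiran holds 57% of Thornfield, so Kiran controls Thornfield.
No other company's threshold is met.
Kiran controls 1 company.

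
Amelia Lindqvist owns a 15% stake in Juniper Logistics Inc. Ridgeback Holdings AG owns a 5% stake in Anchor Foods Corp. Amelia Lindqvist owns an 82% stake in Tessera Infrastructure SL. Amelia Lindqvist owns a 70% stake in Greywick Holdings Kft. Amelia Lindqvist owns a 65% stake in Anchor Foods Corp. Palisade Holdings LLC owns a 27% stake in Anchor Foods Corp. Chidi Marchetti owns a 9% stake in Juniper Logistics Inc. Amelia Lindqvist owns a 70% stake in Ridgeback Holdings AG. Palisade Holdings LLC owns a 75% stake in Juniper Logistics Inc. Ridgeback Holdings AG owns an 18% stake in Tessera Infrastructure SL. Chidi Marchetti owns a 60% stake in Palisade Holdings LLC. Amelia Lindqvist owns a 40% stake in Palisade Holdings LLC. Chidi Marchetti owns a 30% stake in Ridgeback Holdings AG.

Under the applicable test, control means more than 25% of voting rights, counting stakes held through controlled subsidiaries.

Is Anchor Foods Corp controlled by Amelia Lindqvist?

Yes

Amelia holds 40% of Palisade, so Amelia controls Palisade.
Amelia holds 70% of Ridgeback, so Amelia controls Ridgeback.
Palisade and Amelia and Ridgeback together hold 27% + 65% + 5% = 97% of Anchor, so Amelia controls Anchor.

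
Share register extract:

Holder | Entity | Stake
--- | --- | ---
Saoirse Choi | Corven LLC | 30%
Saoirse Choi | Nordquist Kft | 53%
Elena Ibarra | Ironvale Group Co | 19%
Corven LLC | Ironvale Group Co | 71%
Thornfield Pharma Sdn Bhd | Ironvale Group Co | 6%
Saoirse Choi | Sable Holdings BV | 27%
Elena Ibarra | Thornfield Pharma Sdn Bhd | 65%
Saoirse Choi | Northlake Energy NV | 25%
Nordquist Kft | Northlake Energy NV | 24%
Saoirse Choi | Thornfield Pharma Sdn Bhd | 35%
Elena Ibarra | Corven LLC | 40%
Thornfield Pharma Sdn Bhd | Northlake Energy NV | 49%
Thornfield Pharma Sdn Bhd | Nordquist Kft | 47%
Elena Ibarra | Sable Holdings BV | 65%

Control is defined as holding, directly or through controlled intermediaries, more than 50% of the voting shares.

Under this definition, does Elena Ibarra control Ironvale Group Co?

Elena holds 65% of Sable, so Elena controls Sable.
Elena holds 65% of Thornfield, so Elena controls Thornfield.
In Ironvale, Elena's side holds only 6% + 19% = 25%, not > 50%.
So Elena does not control Ironvale.

No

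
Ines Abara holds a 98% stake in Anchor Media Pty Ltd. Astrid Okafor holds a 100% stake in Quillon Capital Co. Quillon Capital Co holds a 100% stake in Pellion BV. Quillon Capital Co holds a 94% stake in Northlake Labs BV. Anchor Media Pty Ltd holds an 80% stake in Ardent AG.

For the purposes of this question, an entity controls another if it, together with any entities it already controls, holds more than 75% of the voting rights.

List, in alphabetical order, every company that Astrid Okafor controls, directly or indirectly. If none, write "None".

Astrid holds 100% of Quillon, so Astrid controls Quillon.
Quillon holds 100% of Pellion, so Astrid controls Pellion.
Quillon holds 94% of Northlake, so Astrid controls Northlake.
No other company's threshold is met.

Northlake Labs BV, Pellion BV, Quillon Capital Co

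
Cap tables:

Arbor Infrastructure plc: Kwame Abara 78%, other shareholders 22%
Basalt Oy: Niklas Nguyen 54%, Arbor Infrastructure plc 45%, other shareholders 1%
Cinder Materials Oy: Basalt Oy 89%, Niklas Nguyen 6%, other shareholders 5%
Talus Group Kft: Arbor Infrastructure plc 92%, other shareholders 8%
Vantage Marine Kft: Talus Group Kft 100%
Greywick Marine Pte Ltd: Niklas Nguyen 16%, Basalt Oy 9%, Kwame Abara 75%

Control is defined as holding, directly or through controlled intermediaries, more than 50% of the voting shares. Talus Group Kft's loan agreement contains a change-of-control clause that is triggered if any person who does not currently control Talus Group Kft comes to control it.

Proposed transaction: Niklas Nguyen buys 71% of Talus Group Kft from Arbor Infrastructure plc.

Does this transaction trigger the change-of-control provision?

Yes

The purchase adds only to Niklas's holdings (Arbor's stake shrinks), so Niklas is the only person who could newly come to control Talus.
Niklas holds 54% of Basalt, so Niklas controls Basalt.
Basalt and Niklas together hold 89% + 6% = 95% of Cinder, so Niklas controls Cinder.
Neither Niklas nor any entity Niklas controls holds any voting interest in Talus.
So before the transaction, Niklas does not control Talus.
After the purchase, Niklas holds 71% of Talus directly, and Arbor's stake falls to 21%.
Niklas holds 71% of Talus, so Niklas controls Talus.
Niklas did not control Talus before and does after, so the clause is triggered.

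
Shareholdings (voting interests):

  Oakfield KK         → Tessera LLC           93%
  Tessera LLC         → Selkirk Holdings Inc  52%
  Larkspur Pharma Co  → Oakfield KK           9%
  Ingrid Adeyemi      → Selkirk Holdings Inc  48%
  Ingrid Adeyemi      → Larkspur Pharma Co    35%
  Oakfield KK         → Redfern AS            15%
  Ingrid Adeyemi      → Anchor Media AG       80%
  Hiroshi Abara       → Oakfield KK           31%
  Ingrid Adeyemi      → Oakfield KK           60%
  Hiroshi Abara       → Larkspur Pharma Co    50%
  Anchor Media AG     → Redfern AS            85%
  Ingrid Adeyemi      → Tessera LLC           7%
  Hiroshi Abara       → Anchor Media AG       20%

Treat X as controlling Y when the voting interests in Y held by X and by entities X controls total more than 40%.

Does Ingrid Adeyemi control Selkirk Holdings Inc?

Yes

Ingrid holds 60% of Oakfield, so Ingrid controls Oakfield.
Oakfield and Ingrid together hold 93% + 7% = 100% of Tessera, so Ingrid controls Tessera.
Tessera and Ingrid together hold 52% + 48% = 100% of Selkirk, so Ingrid controls Selkirk.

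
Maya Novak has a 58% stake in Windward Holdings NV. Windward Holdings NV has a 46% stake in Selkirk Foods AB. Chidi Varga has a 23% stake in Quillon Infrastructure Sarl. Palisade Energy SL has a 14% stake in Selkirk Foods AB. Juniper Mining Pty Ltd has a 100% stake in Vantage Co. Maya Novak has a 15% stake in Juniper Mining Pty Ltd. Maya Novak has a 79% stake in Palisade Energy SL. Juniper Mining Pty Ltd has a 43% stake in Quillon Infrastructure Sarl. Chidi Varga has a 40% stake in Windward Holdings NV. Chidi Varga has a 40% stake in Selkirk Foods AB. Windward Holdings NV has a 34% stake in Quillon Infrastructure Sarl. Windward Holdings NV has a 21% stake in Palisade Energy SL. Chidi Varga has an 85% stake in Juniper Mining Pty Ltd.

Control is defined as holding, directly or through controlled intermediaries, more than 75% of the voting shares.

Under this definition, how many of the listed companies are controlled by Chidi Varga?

2

Chidi holds 85% of Juniper, so Chidi controls Juniper.
Juniper holds 100% of Vantage, so Chidi controls Vantage.
No other company's threshold is met.
Chidi controls 2 companies.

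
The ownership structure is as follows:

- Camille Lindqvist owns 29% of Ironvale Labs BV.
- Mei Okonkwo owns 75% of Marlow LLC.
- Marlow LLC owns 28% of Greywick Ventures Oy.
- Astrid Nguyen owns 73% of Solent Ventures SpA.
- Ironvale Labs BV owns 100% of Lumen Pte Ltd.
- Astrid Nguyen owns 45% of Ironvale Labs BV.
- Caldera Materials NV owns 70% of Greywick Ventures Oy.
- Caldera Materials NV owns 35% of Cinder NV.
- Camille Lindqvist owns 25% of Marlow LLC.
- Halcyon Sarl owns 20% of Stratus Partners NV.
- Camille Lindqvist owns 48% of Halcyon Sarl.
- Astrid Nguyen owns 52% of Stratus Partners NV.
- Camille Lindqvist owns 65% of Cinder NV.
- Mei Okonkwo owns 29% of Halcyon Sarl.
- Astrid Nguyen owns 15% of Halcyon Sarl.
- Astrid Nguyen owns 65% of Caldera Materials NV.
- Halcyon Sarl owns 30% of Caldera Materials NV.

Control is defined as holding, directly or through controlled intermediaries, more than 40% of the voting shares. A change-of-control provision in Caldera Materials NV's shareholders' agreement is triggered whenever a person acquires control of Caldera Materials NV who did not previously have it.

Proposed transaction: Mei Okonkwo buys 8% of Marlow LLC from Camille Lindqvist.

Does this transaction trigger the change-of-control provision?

No

The purchase adds only to Mei's holdings (Camille's stake shrinks), so Mei is the only person who could newly come to control Caldera.
Mei holds 75% of Marlow, so Mei controls Marlow.
Neither Mei nor any entity Mei controls holds any voting interest in Caldera.
So before the transaction, Mei does not control Caldera.
After the purchase, Mei's direct stake in Marlow rises to 75% + 8% = 83%, and Camille's stake falls to 17%.
Mei holds 83% of Marlow, so Mei controls Marlow.
After the transaction, neither Mei nor any entity Mei controls holds a voting interest in Caldera, so Mei still does not control it.
No new person acquires control, so the clause is not triggered.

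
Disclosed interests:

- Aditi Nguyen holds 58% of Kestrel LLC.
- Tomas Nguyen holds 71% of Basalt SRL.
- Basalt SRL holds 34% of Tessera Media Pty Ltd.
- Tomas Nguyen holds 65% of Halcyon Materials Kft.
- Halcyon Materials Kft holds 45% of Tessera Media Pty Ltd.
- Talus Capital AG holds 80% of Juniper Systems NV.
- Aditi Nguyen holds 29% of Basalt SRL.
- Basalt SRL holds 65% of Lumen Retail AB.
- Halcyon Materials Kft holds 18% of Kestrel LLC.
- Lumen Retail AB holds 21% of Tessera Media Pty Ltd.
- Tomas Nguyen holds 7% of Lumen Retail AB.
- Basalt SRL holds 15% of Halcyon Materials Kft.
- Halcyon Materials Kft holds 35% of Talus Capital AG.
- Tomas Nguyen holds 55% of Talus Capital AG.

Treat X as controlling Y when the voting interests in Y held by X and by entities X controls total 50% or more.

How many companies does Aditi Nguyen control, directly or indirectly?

Aditi holds 58% of Kestrel, so Aditi controls Kestrel.
No other company's threshold is met.
Aditi controls 1 company.

1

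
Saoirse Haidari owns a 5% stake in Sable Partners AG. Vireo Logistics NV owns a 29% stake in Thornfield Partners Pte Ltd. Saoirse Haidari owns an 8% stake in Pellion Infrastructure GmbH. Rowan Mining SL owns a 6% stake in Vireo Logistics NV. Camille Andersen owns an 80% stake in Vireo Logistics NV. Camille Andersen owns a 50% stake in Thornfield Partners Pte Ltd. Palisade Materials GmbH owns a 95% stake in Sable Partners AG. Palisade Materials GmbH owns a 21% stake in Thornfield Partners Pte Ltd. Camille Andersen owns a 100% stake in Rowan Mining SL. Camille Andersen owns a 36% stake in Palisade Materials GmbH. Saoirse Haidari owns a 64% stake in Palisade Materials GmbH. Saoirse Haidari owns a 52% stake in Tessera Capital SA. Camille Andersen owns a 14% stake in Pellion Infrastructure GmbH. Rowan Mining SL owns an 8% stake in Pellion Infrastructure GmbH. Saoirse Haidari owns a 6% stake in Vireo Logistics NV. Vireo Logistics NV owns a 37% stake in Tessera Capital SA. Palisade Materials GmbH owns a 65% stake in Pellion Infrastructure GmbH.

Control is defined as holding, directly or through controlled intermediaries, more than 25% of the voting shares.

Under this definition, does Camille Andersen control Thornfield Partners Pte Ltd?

Camille holds 36% of Palisade, so Camille controls Palisade.
Camille holds 100% of Rowan, so Camille controls Rowan.
Camille and Rowan together hold 80% + 6% = 86% of Vireo, so Camille controls Vireo.
Camille and Vireo and Palisade together hold 50% + 29% + 21% = 100% of Thornfield, so Camille controls Thornfield.

Yes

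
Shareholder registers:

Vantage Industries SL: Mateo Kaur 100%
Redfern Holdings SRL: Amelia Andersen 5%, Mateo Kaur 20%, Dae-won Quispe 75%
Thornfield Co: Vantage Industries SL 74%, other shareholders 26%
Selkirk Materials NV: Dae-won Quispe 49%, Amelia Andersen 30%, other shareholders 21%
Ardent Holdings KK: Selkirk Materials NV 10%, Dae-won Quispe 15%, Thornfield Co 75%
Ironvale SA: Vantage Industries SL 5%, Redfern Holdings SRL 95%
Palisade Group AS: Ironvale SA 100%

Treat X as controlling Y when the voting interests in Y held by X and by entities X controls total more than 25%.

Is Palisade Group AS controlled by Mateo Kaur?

Mateo holds 100% of Vantage, so Mateo controls Vantage.
Vantage holds 74% of Thornfield, so Mateo controls Thornfield.
Thornfield holds 75% of Ardent, so Mateo controls Ardent.
Neither Mateo nor any entity Mateo controls holds any voting interest in Palisade.
So Mateo does not control Palisade.

No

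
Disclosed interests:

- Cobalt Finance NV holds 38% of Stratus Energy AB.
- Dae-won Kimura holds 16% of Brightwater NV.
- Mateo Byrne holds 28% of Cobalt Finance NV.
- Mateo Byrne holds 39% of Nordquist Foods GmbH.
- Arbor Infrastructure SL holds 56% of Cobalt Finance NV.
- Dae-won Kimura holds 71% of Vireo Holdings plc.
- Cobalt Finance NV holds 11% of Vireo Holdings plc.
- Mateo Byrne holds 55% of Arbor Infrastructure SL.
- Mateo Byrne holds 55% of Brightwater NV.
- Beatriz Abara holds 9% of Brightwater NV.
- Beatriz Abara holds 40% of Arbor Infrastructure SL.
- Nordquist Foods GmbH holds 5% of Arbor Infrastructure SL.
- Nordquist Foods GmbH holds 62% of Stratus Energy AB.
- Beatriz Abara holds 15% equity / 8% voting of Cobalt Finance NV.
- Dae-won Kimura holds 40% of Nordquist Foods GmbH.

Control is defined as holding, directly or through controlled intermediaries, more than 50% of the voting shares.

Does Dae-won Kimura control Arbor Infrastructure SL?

Dae-won holds 71% of Vireo, so Dae-won controls Vireo.
Neither Dae-won nor any entity Dae-won controls holds any voting interest in Arbor.
So Dae-won does not control Arbor.

No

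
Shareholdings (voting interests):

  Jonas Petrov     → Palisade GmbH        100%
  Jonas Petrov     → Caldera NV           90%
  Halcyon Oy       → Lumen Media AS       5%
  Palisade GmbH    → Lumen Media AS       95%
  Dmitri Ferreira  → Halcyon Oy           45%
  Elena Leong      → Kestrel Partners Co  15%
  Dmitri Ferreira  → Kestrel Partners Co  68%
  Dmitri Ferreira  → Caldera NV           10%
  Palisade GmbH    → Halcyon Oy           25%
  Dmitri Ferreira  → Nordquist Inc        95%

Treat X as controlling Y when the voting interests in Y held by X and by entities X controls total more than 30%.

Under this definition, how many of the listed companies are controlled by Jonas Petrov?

Jonas holds 100% of Palisade, so Jonas controls Palisade.
Jonas holds 90% of Caldera, so Jonas controls Caldera.
Palisade holds 95% of Lumen, so Jonas controls Lumen.
No other company's threshold is met.
Jonas controls 3 companies.

3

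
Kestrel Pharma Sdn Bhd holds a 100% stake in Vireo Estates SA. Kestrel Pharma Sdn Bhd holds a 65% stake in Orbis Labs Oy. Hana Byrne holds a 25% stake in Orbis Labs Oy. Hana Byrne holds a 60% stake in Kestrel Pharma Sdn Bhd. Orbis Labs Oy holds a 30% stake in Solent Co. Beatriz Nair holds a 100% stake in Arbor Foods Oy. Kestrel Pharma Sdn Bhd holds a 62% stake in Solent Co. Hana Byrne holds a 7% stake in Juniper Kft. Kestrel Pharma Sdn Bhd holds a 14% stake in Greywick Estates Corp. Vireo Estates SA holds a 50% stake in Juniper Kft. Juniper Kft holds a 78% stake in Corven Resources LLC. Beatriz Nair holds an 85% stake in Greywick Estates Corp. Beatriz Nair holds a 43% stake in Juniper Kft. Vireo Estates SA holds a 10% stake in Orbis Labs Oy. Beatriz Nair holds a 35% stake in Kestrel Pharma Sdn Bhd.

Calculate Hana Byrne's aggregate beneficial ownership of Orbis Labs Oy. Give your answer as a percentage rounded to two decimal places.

70.00%

Hana reaches Orbis along 3 paths.
Direct stake: 25% = 25%.
Via Kestrel: 60% × 65% = 39%.
Via Kestrel → Vireo: 60% × 100% × 10% = 6%.
Total: 25% + 39% + 6% = 70%.
Rounded: 70.00%.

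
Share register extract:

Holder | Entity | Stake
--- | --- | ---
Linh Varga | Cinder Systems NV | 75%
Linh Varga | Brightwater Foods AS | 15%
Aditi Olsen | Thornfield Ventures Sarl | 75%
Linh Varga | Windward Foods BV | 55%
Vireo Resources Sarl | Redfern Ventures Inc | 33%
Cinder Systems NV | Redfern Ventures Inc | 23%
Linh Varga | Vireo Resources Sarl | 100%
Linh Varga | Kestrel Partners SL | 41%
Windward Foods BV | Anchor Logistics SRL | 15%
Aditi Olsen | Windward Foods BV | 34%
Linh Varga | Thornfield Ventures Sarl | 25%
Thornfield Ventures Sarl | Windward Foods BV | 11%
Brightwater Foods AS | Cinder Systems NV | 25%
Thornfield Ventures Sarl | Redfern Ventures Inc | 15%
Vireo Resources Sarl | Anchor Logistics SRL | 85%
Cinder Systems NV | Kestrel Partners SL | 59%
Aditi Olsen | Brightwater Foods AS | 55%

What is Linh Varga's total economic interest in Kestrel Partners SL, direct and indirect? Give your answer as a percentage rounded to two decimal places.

87.46%

Linh reaches Kestrel along 3 paths.
Direct stake: 41% = 41%.
Via Cinder: 75% × 59% = 44.25%.
Via Brightwater → Cinder: 15% × 25% × 59% = 2.2125%.
Total: 41% + 44.25% + 2.2125% = 87.4625%.
Rounded: 87.46%.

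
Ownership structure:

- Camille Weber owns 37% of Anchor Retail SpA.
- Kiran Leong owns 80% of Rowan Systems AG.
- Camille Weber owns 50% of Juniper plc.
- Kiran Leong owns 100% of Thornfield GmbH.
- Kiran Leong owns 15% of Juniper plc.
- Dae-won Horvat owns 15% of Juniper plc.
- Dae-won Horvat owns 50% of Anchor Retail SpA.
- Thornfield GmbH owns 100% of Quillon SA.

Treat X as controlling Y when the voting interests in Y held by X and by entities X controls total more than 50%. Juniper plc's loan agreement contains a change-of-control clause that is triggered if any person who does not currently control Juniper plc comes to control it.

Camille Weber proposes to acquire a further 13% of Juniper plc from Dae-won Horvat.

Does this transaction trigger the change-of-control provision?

The purchase adds only to Camille's holdings (Dae-won's stake shrinks), so Camille is the only person who could newly come to control Juniper.
Camille's largest direct stake is 50% in Juniper, which does not meet the threshold, so Camille controls no company.
In Juniper, Camille's side holds only 50%, not > 50%.
So before the transaction, Camille does not control Juniper.
After the purchase, Camille's direct stake in Juniper rises to 50% + 13% = 63%, and Dae-won's stake falls to 2%.
Camille holds 63% of Juniper, so Camille controls Juniper.
Camille did not control Juniper before and does after, so the clause is triggered.

Yes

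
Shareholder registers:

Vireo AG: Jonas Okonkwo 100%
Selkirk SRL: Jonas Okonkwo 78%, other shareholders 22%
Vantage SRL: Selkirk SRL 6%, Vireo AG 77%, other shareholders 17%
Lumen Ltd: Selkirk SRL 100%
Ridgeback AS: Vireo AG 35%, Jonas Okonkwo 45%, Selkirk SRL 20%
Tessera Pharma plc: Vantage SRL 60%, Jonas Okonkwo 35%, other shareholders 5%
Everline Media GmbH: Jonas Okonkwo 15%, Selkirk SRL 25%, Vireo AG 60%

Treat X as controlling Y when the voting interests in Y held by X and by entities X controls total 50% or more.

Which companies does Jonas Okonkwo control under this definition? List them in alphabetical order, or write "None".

Everline Media GmbH, Lumen Ltd, Ridgeback AS, Selkirk SRL, Tessera Pharma plc, Vantage SRL, Vireo AG

Jonas holds 100% of Vireo, so Jonas controls Vireo.
Jonas holds 78% of Selkirk, so Jonas controls Selkirk.
Selkirk and Vireo together hold 6% + 77% = 83% of Vantage, so Jonas controls Vantage.
Selkirk holds 100% of Lumen, so Jonas controls Lumen.
Vireo and Jonas and Selkirk together hold 35% + 45% + 20% = 100% of Ridgeback, so Jonas controls Ridgeback.
Vantage and Jonas together hold 60% + 35% = 95% of Tessera, so Jonas controls Tessera.
Jonas and Selkirk and Vireo together hold 15% + 25% + 60% = 100% of Everline, so Jonas controls Everline.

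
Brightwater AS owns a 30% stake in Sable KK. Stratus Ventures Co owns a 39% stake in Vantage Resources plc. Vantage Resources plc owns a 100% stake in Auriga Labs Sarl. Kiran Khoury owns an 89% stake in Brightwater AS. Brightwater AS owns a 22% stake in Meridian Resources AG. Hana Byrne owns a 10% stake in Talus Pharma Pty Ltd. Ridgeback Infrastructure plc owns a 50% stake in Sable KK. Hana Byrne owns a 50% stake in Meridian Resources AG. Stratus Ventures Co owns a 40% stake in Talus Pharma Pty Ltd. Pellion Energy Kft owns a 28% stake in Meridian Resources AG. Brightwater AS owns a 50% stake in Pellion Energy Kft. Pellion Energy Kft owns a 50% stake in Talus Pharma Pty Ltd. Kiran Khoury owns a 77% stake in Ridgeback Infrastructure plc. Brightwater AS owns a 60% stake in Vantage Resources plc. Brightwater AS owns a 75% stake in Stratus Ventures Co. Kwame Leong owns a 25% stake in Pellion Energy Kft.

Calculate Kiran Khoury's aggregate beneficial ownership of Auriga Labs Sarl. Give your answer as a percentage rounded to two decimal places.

79.43%

Kiran reaches Auriga along 2 paths.
Via Brightwater → Vantage: 89% × 60% × 100% = 53.4%.
Via Brightwater → Stratus → Vantage: 89% × 75% × 39% × 100% = 26.0325%.
Total: 53.4% + 26.0325% = 79.4325%.
Rounded: 79.43%.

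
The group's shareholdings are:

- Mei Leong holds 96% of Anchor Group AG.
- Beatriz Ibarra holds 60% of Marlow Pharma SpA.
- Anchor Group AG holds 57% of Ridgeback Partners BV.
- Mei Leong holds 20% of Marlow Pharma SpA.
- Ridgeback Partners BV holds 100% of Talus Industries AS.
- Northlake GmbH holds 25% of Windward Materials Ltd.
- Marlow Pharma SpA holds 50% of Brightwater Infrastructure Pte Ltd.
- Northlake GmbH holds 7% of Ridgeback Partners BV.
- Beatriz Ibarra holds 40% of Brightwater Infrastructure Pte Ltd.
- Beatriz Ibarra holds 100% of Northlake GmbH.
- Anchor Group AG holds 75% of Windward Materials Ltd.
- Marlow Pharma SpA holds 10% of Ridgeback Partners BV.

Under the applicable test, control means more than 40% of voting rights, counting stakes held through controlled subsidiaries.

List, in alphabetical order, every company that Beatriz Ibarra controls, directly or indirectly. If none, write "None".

Beatriz holds 100% of Northlake, so Beatriz controls Northlake.
Beatriz holds 60% of Marlow, so Beatriz controls Marlow.
Marlow and Beatriz together hold 50% + 40% = 90% of Brightwater, so Beatriz controls Brightwater.
No other company's threshold is met.

Brightwater Infrastructure Pte Ltd, Marlow Pharma SpA, Northlake GmbH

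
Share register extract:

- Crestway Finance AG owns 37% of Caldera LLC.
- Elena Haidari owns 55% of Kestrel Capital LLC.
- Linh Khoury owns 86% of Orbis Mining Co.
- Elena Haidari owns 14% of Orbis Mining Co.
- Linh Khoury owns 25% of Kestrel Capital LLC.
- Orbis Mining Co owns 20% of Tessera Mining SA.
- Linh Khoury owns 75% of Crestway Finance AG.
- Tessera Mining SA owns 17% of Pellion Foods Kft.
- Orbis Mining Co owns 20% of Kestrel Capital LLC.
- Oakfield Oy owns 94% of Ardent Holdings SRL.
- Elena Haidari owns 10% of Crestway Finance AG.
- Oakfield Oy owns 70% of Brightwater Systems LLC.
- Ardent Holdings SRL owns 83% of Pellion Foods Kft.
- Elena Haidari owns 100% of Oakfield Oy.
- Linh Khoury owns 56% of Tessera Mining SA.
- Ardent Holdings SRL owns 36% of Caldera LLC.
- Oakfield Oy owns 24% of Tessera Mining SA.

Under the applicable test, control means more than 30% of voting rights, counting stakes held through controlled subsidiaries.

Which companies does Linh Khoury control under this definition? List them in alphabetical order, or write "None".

Caldera LLC, Crestway Finance AG, Kestrel Capital LLC, Orbis Mining Co, Tessera Mining SA

Linh holds 86% of Orbis, so Linh controls Orbis.
Linh holds 75% of Crestway, so Linh controls Crestway.
Orbis and Linh together hold 20% + 56% = 76% of Tessera, so Linh controls Tessera.
Linh and Orbis together hold 25% + 20% = 45% of Kestrel, so Linh controls Kestrel.
Crestway holds 37% of Caldera, so Linh controls Caldera.
No other company's threshold is met.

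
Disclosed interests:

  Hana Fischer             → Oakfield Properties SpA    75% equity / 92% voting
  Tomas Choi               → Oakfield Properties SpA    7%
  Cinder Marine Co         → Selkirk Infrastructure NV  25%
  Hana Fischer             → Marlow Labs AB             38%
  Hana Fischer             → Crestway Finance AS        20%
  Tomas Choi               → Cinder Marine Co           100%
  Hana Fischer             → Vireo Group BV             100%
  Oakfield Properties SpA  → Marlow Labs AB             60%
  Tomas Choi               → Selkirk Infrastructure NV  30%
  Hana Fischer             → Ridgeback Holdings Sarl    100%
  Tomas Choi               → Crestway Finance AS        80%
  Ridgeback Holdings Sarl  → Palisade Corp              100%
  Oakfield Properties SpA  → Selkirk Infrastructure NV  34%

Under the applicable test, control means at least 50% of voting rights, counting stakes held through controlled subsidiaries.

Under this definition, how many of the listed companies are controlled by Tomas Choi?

3

Tomas holds 80% of Crestway, so Tomas controls Crestway.
Tomas holds 100% of Cinder, so Tomas controls Cinder.
Tomas and Cinder together hold 30% + 25% = 55% of Selkirk, so Tomas controls Selkirk.
No other company's threshold is met.
Tomas controls 3 companies.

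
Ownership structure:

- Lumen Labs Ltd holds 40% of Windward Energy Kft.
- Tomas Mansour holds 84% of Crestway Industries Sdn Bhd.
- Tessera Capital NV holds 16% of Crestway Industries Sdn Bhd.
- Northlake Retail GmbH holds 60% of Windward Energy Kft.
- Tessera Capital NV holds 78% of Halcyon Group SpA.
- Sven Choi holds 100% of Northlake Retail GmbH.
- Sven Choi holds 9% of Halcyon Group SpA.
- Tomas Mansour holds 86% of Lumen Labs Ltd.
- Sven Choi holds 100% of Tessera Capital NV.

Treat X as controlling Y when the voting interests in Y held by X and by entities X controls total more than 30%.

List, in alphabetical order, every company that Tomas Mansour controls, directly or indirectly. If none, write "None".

Tomas holds 84% of Crestway, so Tomas controls Crestway.
Tomas holds 86% of Lumen, so Tomas controls Lumen.
Lumen holds 40% of Windward, so Tomas controls Windward.
No other company's threshold is met.

Crestway Industries Sdn Bhd, Lumen Labs Ltd, Windward Energy Kft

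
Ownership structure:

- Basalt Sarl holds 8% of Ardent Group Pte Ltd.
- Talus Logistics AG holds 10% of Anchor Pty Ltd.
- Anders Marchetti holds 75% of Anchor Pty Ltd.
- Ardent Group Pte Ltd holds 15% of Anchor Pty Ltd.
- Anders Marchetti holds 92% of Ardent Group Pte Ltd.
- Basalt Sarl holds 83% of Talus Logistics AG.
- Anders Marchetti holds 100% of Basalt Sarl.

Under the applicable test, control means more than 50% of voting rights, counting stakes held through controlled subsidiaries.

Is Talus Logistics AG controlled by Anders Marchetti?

Anders holds 100% of Basalt, so Anders controls Basalt.
Basalt holds 83% of Talus, so Anders controls Talus.

Yes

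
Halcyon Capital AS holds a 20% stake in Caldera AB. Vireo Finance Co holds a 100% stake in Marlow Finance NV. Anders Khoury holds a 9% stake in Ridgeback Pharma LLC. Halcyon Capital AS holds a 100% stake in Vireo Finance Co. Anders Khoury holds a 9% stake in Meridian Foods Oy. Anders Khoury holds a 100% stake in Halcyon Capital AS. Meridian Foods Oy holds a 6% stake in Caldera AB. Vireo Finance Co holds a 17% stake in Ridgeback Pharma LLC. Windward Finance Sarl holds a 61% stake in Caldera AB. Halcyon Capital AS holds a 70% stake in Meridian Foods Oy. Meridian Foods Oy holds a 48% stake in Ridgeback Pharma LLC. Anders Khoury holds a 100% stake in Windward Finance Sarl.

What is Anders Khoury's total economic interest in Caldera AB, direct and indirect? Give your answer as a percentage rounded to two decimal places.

Anders reaches Caldera along 4 paths.
Via Meridian: 9% × 6% = 0.54%.
Via Halcyon → Meridian: 100% × 70% × 6% = 4.2%.
Via Halcyon: 100% × 20% = 20%.
Via Windward: 100% × 61% = 61%.
Total: 0.54% + 4.2% + 20% + 61% = 85.74%.

85.74%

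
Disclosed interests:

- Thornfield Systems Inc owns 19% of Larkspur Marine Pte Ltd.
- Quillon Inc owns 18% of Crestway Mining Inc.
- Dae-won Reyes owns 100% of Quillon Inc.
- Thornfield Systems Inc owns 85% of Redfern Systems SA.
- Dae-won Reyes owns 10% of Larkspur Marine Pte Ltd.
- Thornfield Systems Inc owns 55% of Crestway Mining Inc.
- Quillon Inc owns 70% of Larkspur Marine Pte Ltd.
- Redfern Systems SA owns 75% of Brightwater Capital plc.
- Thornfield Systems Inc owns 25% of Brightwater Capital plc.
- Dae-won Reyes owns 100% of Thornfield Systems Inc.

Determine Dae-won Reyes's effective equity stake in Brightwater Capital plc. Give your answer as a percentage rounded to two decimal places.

88.75%

Dae-won reaches Brightwater along 2 paths.
Via Thornfield → Redfern: 100% × 85% × 75% = 63.75%.
Via Thornfield: 100% × 25% = 25%.
Total: 63.75% + 25% = 88.75%.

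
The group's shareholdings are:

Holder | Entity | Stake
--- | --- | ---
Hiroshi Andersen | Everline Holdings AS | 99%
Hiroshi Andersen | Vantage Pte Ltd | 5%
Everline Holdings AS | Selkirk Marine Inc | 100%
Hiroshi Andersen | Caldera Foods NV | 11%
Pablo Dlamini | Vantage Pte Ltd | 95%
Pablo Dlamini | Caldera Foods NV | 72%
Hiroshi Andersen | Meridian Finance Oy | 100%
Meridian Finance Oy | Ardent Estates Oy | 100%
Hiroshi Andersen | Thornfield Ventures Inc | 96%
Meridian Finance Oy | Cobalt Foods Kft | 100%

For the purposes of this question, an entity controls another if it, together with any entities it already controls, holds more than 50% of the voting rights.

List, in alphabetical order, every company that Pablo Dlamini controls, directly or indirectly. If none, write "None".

Caldera Foods NV, Vantage Pte Ltd

Pablo holds 95% of Vantage, so Pablo controls Vantage.
Pablo holds 72% of Caldera, so Pablo controls Caldera.
No other company's threshold is met.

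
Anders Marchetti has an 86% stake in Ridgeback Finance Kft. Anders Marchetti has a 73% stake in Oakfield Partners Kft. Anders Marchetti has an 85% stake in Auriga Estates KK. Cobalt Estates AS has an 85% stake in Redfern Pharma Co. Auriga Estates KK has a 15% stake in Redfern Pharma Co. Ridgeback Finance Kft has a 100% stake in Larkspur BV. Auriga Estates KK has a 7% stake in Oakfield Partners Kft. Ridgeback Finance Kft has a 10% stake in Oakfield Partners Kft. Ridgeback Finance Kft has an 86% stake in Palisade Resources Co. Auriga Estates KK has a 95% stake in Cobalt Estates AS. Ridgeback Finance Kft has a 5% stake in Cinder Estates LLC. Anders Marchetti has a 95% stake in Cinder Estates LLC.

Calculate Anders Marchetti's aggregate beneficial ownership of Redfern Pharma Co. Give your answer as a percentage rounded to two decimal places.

81.39%

Anders reaches Redfern along 2 paths.
Via Auriga → Cobalt: 85% × 95% × 85% = 68.6375%.
Via Auriga: 85% × 15% = 12.75%.
Total: 68.6375% + 12.75% = 81.3875%.
Rounded: 81.39%.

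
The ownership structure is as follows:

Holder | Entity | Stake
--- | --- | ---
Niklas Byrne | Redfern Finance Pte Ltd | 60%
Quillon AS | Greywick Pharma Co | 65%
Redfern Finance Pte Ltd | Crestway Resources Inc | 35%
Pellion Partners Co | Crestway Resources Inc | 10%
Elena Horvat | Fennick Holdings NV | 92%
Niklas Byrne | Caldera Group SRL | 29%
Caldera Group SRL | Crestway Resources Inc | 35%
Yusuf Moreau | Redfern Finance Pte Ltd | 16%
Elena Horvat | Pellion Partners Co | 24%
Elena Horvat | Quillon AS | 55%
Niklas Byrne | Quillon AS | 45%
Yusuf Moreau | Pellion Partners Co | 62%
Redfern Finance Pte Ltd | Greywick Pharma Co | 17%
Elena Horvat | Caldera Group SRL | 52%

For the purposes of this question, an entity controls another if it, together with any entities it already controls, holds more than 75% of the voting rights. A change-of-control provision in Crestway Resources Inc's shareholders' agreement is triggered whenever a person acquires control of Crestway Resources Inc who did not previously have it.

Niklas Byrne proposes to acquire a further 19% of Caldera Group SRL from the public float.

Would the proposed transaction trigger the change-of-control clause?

The purchase changes only Niklas's holdings, so Niklas is the only person who could newly come to control Crestway.
Niklas's largest direct stake is 60% in Redfern, which does not meet the threshold, so Niklas controls no company.
Neither Niklas nor any entity Niklas controls holds any voting interest in Crestway.
So before the transaction, Niklas does not control Crestway.
After the purchase, Niklas's direct stake in Caldera rises to 29% + 19% = 48%.
Niklas's side now holds 48% of Caldera, not > 75%, so Niklas still does not control Caldera.
After the transaction, neither Niklas nor any entity Niklas controls holds a voting interest in Crestway, so Niklas still does not control it.
No new person acquires control, so the clause is not triggered.

No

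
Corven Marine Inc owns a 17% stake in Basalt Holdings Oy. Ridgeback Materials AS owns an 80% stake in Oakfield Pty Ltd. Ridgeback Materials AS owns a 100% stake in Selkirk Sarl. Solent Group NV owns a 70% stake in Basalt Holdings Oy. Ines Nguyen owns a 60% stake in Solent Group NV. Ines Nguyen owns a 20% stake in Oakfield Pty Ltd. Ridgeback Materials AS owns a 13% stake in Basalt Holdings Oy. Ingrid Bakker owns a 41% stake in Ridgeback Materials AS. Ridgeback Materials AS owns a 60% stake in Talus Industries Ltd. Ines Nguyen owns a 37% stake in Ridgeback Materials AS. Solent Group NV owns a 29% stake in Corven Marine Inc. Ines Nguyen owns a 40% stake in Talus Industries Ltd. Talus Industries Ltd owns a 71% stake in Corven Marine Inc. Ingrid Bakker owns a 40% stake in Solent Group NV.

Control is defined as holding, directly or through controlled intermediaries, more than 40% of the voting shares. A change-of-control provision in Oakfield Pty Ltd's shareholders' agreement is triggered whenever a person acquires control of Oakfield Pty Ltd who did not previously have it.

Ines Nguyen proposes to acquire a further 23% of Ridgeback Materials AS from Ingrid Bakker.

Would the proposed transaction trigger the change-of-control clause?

Yes

The purchase adds only to Ines's holdings (Ingrid's stake shrinks), so Ines is the only person who could newly come to control Oakfield.
Ines holds 60% of Solent, so Ines controls Solent.
Solent holds 70% of Basalt, so Ines controls Basalt.
In Oakfield, Ines's side holds only 20%, not > 40%.
So before the transaction, Ines does not control Oakfield.
After the purchase, Ines's direct stake in Ridgeback rises to 37% + 23% = 60%, and Ingrid's stake falls to 18%.
Ines holds 60% of Ridgeback, so Ines controls Ridgeback.
Ridgeback and Ines together hold 80% + 20% = 100% of Oakfield, so Ines controls Oakfield.
Ines did not control Oakfield before and does after, so the clause is triggered.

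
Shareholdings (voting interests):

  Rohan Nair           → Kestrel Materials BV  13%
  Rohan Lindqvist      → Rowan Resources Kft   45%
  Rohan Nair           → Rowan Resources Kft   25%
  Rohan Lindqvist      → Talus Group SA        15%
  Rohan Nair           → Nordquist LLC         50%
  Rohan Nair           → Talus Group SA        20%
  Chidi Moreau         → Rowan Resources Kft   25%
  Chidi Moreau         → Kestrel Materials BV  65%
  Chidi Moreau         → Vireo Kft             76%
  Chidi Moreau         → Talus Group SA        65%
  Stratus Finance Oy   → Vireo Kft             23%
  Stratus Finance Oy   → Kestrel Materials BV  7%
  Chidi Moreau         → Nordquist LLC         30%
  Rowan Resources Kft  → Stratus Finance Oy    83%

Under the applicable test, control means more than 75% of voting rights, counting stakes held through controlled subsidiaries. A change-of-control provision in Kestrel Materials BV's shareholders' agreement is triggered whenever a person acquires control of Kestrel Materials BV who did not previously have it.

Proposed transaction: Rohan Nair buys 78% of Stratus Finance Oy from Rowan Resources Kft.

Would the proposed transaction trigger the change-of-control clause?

The purchase adds only to Rohan Nair's holdings (Rowan's stake shrinks), so Rohan Nair is the only person who could newly come to control Kestrel.
Rohan Nair's largest direct stake is 50% in Nordquist, which does not meet the threshold, so Rohan Nair controls no company.
In Kestrel, Rohan Nair's side holds only 13%, not > 75%.
So before the transaction, Rohan Nair does not control Kestrel.
After the purchase, Rohan Nair holds 78% of Stratus directly, and Rowan's stake falls to 5%.
Rohan Nair holds 78% of Stratus, so Rohan Nair controls Stratus.
After the transaction, Rohan Nair's side holds 13% + 7% = 20% of Kestrel, not > 75%, so Rohan Nair still does not control Kestrel.
No new person acquires control, so the clause is not triggered.

No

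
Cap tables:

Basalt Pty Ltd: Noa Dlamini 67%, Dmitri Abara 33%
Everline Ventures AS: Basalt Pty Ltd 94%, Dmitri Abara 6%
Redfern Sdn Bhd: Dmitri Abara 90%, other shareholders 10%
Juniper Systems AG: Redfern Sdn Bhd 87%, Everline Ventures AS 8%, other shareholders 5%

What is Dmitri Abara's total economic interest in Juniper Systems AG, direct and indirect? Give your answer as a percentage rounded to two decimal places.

Dmitri reaches Juniper along 3 paths.
Via Redfern: 90% × 87% = 78.3%.
Via Basalt → Everline: 33% × 94% × 8% = 2.4816%.
Via Everline: 6% × 8% = 0.48%.
Total: 78.3% + 2.4816% + 0.48% = 81.2616%.
Rounded: 81.26%.

81.26%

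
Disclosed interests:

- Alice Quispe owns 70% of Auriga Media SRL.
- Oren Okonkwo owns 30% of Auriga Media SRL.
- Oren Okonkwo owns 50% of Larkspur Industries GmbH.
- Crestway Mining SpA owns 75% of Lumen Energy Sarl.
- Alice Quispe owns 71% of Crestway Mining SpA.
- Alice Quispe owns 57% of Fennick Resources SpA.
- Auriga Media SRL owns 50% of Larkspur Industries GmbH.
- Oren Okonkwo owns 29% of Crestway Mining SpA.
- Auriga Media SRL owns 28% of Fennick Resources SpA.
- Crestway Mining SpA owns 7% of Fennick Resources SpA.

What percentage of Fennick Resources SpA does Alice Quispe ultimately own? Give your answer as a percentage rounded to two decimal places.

81.57%

Alice reaches Fennick along 3 paths.
Direct stake: 57% = 57%.
Via Auriga: 70% × 28% = 19.6%.
Via Crestway: 71% × 7% = 4.97%.
Total: 57% + 19.6% + 4.97% = 81.57%.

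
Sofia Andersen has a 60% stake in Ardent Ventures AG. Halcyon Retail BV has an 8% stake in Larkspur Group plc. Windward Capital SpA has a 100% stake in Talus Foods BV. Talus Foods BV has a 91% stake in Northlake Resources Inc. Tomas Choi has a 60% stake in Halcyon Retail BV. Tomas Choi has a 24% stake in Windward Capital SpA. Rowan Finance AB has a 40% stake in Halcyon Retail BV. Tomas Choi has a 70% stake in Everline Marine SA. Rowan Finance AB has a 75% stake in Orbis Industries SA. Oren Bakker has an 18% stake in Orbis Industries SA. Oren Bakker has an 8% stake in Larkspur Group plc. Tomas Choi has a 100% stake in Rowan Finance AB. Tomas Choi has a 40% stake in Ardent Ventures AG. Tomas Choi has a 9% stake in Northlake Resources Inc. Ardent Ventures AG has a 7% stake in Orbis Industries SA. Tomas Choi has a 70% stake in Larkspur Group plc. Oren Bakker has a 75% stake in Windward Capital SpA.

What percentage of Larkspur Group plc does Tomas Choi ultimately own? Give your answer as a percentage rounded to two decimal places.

Tomas reaches Larkspur along 3 paths.
Direct stake: 70% = 70%.
Via Halcyon: 60% × 8% = 4.8%.
Via Rowan → Halcyon: 100% × 40% × 8% = 3.2%.
Total: 70% + 4.8% + 3.2% = 78%.
Rounded: 78.00%.

78.00%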